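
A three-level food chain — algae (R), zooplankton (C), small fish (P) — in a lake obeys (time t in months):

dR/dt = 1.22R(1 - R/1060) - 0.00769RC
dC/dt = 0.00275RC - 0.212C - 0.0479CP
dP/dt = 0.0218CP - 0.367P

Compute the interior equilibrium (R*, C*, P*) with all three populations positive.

From dP/dt = 0: 0.0218C* = 0.367, so C* = 16.8.
From dR/dt = 0: 1.22(1 - R*/1060) = 0.00769·16.8, giving R* = 1060·(1 - 0.106) = 948.
From dC/dt = 0: 0.00275·948 - 0.212 = 0.0479P*, so P* = 2.39/0.0479 = 50.

R* ≈ 948, C* ≈ 16.8, P* ≈ 50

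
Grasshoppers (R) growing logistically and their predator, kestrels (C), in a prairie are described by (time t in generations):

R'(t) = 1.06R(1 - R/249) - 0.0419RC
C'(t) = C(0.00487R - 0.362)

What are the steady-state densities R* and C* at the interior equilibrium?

R* ≈ 74.3, C* ≈ 17.7

From dC/dt = 0 with C > 0: 0.00487R* = 0.362, so R* = 74.3.
Substitute into dR/dt = 0: 1.06(1 - 74.3/249) = 0.0419C*.
The bracket is 0.701, giving C* = 0.744/0.0419 = 17.7.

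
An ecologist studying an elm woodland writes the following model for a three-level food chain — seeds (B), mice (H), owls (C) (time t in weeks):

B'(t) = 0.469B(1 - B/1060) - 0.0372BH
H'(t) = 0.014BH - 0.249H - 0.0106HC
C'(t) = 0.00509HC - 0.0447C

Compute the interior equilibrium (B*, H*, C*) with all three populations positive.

From dC/dt = 0: 0.00509H* = 0.0447, so H* = 8.78.
From dB/dt = 0: 0.469(1 - B*/1060) = 0.0372·8.78, giving B* = 1060·(1 - 0.697) = 322.
From dH/dt = 0: 0.014·322 - 0.249 = 0.0106C*, so C* = 4.25/0.0106 = 401.

B* ≈ 322, H* ≈ 8.78, C* ≈ 401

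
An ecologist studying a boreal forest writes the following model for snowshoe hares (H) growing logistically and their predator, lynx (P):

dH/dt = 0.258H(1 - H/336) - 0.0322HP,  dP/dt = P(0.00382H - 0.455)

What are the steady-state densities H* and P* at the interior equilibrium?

H* ≈ 119, P* ≈ 5.17

From dP/dt = 0 with P > 0: 0.00382H* = 0.455, so H* = 119.
Substitute into dH/dt = 0: 0.258(1 - 119/336) = 0.0322P*.
The bracket is 0.646, giving P* = 0.167/0.0322 = 5.17.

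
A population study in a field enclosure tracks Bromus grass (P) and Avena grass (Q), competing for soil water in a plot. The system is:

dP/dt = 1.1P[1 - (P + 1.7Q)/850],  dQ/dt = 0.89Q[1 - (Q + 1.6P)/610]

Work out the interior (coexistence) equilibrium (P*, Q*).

P* ≈ 109, Q* ≈ 436

Setting both brackets to zero gives the nullclines P + 1.7Q = 850 and 1.6P + Q = 610.
Substituting Q = 610 - 1.6P into the first: P(1 - 1.7·1.6) = 850 - 1.7·610.
So P* = -187/-1.72 = 109, and then Q* = 610 - 1.6·109 = 436.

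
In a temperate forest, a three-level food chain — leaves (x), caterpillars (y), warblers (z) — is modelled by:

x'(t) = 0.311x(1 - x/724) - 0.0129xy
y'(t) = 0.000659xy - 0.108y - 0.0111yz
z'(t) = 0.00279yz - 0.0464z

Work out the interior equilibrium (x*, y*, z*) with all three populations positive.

From dz/dt = 0: 0.00279y* = 0.0464, so y* = 16.6.
From dx/dt = 0: 0.311(1 - x*/724) = 0.0129·16.6, giving x* = 724·(1 - 0.69) = 225.
From dy/dt = 0: 0.000659·225 - 0.108 = 0.0111z*, so z* = 0.04/0.0111 = 3.6.

x* ≈ 225, y* ≈ 16.6, z* ≈ 3.6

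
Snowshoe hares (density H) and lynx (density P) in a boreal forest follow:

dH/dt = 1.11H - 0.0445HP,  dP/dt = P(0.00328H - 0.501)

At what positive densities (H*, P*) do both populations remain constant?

Set dP/dt = 0 with P > 0: 0.00328H - 0.501 = 0, so H* = 0.501/0.00328 = 153.
Set dH/dt = 0 with H > 0: 1.11 - 0.0445P = 0, so P* = 1.11/0.0445 = 24.9.

H* ≈ 153, P* ≈ 24.9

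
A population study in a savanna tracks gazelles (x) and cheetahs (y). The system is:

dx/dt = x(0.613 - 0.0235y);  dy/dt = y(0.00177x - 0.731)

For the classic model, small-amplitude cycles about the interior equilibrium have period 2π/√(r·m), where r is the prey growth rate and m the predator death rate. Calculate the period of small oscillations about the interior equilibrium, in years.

Here r = 0.613 and m = 0.731, so r·m = 0.448.
ω = √0.448 = 0.669 per year, hence T = 2π/ω ≈ 9.39 years.

T ≈ 9.39 years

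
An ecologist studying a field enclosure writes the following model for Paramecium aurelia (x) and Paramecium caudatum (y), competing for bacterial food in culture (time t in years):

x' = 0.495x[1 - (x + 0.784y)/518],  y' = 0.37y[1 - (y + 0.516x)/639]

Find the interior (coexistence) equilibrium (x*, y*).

Setting both brackets to zero gives the nullclines x + 0.784y = 518 and 0.516x + y = 639.
Substituting y = 639 - 0.516x into the first: x(1 - 0.784·0.516) = 518 - 0.784·639.
So x* = 17/0.595 = 28.6, and then y* = 639 - 0.516·28.6 = 624.

x* ≈ 28.6, y* ≈ 624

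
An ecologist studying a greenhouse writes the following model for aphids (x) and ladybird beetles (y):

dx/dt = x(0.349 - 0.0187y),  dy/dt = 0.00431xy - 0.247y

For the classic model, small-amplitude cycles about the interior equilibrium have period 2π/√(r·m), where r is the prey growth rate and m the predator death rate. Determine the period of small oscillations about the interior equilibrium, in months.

Here r = 0.349 and m = 0.247, so r·m = 0.0862.
ω = √0.0862 = 0.294 per month, hence T = 2π/ω ≈ 21.4 months.

T ≈ 21.4 months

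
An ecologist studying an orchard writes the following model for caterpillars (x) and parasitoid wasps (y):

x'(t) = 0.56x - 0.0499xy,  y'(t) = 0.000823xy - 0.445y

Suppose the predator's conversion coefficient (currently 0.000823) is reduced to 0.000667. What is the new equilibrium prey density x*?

x* ≈ 667

At the interior fixed point, setting dy/dt = 0 with y > 0 fixes x* = (predator death rate)/(xy coefficient) — independent of the other coefficients.
With the change, x* = 0.445/0.000667 = 667; it rises from 541.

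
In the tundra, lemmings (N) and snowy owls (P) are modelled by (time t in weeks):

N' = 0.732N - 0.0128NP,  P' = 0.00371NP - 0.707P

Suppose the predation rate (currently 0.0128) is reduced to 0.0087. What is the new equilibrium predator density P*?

At the interior fixed point, setting dN/dt = 0 with N > 0 fixes P* = (prey growth rate)/(NP coefficient) — independent of the other coefficients.
With the change, P* = 0.732/0.0087 = 84.1; it rises from 57.2.

P* ≈ 84.1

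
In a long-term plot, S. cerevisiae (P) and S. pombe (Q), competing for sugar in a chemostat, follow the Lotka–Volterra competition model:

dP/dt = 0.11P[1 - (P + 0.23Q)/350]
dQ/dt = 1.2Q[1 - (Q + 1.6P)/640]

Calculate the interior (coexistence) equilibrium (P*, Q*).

Setting both brackets to zero gives the nullclines P + 0.23Q = 350 and 1.6P + Q = 640.
Substituting Q = 640 - 1.6P into the first: P(1 - 0.23·1.6) = 350 - 0.23·640.
So P* = 203/0.632 = 321, and then Q* = 640 - 1.6·321 = 127.

P* ≈ 321, Q* ≈ 127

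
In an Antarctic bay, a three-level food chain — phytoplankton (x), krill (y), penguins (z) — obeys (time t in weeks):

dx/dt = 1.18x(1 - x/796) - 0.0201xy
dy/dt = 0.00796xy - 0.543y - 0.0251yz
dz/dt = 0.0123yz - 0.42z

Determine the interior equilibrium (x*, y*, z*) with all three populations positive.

x* ≈ 333, y* ≈ 34.1, z* ≈ 84

From dz/dt = 0: 0.0123y* = 0.42, so y* = 34.1.
From dx/dt = 0: 1.18(1 - x*/796) = 0.0201·34.1, giving x* = 796·(1 - 0.582) = 333.
From dy/dt = 0: 0.00796·333 - 0.543 = 0.0251z*, so z* = 2.11/0.0251 = 84.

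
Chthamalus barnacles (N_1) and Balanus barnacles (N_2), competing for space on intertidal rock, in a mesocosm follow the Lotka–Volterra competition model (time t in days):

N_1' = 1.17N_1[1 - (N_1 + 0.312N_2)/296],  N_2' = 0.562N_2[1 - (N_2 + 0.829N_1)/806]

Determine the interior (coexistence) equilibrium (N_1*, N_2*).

Setting both brackets to zero gives the nullclines N_1 + 0.312N_2 = 296 and 0.829N_1 + N_2 = 806.
Substituting N_2 = 806 - 0.829N_1 into the first: N_1(1 - 0.312·0.829) = 296 - 0.312·806.
So N_1* = 44.5/0.741 = 60.1, and then N_2* = 806 - 0.829·60.1 = 756.

N_1* ≈ 60.1, N_2* ≈ 756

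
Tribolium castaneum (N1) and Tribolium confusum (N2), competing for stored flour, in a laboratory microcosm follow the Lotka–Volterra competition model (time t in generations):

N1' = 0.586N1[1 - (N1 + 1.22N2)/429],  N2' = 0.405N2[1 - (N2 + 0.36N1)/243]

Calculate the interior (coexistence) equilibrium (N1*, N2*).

Setting both brackets to zero gives the nullclines N1 + 1.22N2 = 429 and 0.36N1 + N2 = 243.
Substituting N2 = 243 - 0.36N1 into the first: N1(1 - 1.22·0.36) = 429 - 1.22·243.
So N1* = 133/0.561 = 236, and then N2* = 243 - 0.36·236 = 158.

N1* ≈ 236, N2* ≈ 158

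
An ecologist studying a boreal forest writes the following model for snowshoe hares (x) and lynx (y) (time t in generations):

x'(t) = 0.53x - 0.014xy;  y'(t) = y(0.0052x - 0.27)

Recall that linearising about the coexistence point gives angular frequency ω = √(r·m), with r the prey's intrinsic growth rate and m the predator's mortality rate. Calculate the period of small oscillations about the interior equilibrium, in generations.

T ≈ 16.6 generations

Here r = 0.53 and m = 0.27, so r·m = 0.143.
ω = √0.143 = 0.378 per generation, hence T = 2π/ω ≈ 16.6 generations.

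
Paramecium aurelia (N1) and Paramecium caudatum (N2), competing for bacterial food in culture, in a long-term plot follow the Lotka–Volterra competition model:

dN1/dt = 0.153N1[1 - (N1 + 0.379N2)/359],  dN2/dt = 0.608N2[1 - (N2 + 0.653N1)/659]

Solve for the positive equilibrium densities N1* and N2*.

N1* ≈ 145, N2* ≈ 564

Setting both brackets to zero gives the nullclines N1 + 0.379N2 = 359 and 0.653N1 + N2 = 659.
Substituting N2 = 659 - 0.653N1 into the first: N1(1 - 0.379·0.653) = 359 - 0.379·659.
So N1* = 109/0.753 = 145, and then N2* = 659 - 0.653·145 = 564.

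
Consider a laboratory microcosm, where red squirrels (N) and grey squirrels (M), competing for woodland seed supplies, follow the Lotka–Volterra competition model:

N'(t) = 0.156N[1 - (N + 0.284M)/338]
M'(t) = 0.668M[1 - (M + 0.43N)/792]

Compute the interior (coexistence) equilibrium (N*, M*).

Setting both brackets to zero gives the nullclines N + 0.284M = 338 and 0.43N + M = 792.
Substituting M = 792 - 0.43N into the first: N(1 - 0.284·0.43) = 338 - 0.284·792.
So N* = 113/0.878 = 129, and then M* = 792 - 0.43·129 = 737.

N* ≈ 129, M* ≈ 737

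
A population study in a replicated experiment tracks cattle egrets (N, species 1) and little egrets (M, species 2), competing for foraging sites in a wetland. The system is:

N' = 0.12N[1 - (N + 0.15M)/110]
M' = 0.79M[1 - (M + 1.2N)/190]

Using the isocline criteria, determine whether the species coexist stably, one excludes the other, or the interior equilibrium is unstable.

stable coexistence

Compare the nullcline intercepts: K1/α12 = 110/0.15 = 733 > K2 = 190; K2/α21 = 190/1.2 = 158 > K1 = 110.
Since both inequalities hold, each species can invade when rare, so the interior equilibrium is stable.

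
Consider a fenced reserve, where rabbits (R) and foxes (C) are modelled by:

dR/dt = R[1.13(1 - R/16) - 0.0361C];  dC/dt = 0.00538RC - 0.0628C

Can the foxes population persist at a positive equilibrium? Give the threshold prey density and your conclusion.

The predator equation gives dC/dt > 0 only when R > 0.0628/0.00538 = 11.7.
Without the predator, R → K = 16. Since 16 > 11.7, the predator can invade and persist.

Threshold R = 11.7; K > 11.7, so yes, the predator persists.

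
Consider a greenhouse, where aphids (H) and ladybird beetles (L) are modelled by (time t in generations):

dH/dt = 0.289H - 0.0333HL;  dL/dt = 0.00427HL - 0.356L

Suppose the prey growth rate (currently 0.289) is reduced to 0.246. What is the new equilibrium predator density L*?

L* ≈ 7.39

At the interior fixed point, setting dH/dt = 0 with H > 0 fixes L* = (prey growth rate)/(HL coefficient) — independent of the other coefficients.
With the change, L* = 0.246/0.0333 = 7.39; it falls from 8.68.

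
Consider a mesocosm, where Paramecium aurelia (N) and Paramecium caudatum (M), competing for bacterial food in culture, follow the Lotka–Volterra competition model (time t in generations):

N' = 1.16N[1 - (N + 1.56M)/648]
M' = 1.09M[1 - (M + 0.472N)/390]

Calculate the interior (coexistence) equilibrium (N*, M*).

Setting both brackets to zero gives the nullclines N + 1.56M = 648 and 0.472N + M = 390.
Substituting M = 390 - 0.472N into the first: N(1 - 1.56·0.472) = 648 - 1.56·390.
So N* = 39.6/0.264 = 150, and then M* = 390 - 0.472·150 = 319.

N* ≈ 150, M* ≈ 319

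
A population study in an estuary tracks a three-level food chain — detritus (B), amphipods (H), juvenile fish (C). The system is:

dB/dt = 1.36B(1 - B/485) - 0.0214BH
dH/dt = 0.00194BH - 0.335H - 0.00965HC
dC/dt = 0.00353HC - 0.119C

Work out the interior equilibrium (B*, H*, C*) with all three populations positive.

B* ≈ 228, H* ≈ 33.7, C* ≈ 11.1

From dC/dt = 0: 0.00353H* = 0.119, so H* = 33.7.
From dB/dt = 0: 1.36(1 - B*/485) = 0.0214·33.7, giving B* = 485·(1 - 0.53) = 228.
From dH/dt = 0: 0.00194·228 - 0.335 = 0.00965C*, so C* = 0.107/0.00965 = 11.1.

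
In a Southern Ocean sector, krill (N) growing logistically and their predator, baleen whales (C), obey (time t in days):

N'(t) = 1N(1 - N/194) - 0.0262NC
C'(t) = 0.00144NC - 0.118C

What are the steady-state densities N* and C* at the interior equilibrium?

N* ≈ 81.9, C* ≈ 22

From dC/dt = 0 with C > 0: 0.00144N* = 0.118, so N* = 81.9.
Substitute into dN/dt = 0: 1(1 - 81.9/194) = 0.0262C*.
The bracket is 0.578, giving C* = 0.578/0.0262 = 22.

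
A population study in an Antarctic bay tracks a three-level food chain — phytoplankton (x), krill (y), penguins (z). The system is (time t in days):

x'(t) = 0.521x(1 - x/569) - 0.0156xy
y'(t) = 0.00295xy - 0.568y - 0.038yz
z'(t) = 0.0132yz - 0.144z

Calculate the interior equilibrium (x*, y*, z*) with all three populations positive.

x* ≈ 383, y* ≈ 10.9, z* ≈ 14.8

From dz/dt = 0: 0.0132y* = 0.144, so y* = 10.9.
From dx/dt = 0: 0.521(1 - x*/569) = 0.0156·10.9, giving x* = 569·(1 - 0.327) = 383.
From dy/dt = 0: 0.00295·383 - 0.568 = 0.038z*, so z* = 0.562/0.038 = 14.8.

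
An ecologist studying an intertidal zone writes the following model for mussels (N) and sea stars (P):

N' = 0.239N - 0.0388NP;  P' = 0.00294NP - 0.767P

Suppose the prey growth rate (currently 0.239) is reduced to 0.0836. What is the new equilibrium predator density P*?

At the interior fixed point, setting dN/dt = 0 with N > 0 fixes P* = (prey growth rate)/(NP coefficient) — independent of the other coefficients.
With the change, P* = 0.0836/0.0388 = 2.15; it falls from 6.16.

P* ≈ 2.15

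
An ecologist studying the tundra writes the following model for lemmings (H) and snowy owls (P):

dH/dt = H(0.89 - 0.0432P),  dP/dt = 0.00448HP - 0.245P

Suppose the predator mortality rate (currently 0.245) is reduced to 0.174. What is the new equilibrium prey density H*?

H* ≈ 38.8

At the interior fixed point, setting dP/dt = 0 with P > 0 fixes H* = (predator death rate)/(HP coefficient) — independent of the other coefficients.
With the change, H* = 0.174/0.00448 = 38.8; it falls from 54.7.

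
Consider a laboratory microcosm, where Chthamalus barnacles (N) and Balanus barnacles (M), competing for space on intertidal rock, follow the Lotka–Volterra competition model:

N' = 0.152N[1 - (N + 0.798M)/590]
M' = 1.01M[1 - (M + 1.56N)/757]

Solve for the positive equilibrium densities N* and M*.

Setting both brackets to zero gives the nullclines N + 0.798M = 590 and 1.56N + M = 757.
Substituting M = 757 - 1.56N into the first: N(1 - 0.798·1.56) = 590 - 0.798·757.
So N* = -14.1/-0.245 = 57.5, and then M* = 757 - 1.56·57.5 = 667.

N* ≈ 57.5, M* ≈ 667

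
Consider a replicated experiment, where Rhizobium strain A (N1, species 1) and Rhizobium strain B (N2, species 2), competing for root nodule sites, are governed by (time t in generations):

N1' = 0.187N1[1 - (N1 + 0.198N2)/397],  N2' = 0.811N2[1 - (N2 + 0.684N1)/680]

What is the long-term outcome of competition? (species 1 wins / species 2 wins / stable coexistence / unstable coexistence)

Compare the nullcline intercepts: K1/α12 = 397/0.198 = 2010 > K2 = 680; K2/α21 = 680/0.684 = 994 > K1 = 397.
Since both inequalities hold, each species can invade when rare, so the interior equilibrium is stable.

stable coexistence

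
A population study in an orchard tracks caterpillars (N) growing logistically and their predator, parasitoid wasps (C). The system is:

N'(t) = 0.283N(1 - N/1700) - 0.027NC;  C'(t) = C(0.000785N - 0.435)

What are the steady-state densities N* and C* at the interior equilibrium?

From dC/dt = 0 with C > 0: 0.000785N* = 0.435, so N* = 554.
Substitute into dN/dt = 0: 0.283(1 - 554/1700) = 0.027C*.
The bracket is 0.674, giving C* = 0.191/0.027 = 7.06.

N* ≈ 554, C* ≈ 7.06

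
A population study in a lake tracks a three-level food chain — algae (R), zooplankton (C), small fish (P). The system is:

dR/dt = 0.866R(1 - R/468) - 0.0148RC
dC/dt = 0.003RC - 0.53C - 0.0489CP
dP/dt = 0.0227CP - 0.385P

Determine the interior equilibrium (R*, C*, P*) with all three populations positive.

From dP/dt = 0: 0.0227C* = 0.385, so C* = 17.
From dR/dt = 0: 0.866(1 - R*/468) = 0.0148·17, giving R* = 468·(1 - 0.29) = 332.
From dC/dt = 0: 0.003·332 - 0.53 = 0.0489P*, so P* = 0.467/0.0489 = 9.55.

R* ≈ 332, C* ≈ 17, P* ≈ 9.55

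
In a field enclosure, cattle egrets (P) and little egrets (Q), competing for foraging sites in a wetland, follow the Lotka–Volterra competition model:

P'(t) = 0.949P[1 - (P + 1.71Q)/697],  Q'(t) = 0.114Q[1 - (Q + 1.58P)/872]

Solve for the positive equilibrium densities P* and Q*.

P* ≈ 467, Q* ≈ 135

Setting both brackets to zero gives the nullclines P + 1.71Q = 697 and 1.58P + Q = 872.
Substituting Q = 872 - 1.58P into the first: P(1 - 1.71·1.58) = 697 - 1.71·872.
So P* = -794/-1.7 = 467, and then Q* = 872 - 1.58·467 = 135.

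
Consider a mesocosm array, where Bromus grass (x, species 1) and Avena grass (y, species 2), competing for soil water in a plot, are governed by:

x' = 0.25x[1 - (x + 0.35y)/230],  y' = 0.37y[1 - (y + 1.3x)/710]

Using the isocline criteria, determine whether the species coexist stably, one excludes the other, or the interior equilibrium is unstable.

species 2 excludes species 1

Compare the nullcline intercepts: K1/α12 = 230/0.35 = 657 < K2 = 710; K2/α21 = 710/1.3 = 546 > K1 = 230.
Since the inequalities point opposite ways, species 2 can invade but species 1 cannot.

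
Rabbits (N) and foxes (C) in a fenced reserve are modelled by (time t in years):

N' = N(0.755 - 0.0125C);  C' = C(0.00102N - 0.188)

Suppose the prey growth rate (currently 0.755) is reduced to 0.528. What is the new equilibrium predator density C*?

C* ≈ 42.2

At the interior fixed point, setting dN/dt = 0 with N > 0 fixes C* = (prey growth rate)/(NC coefficient) — independent of the other coefficients.
With the change, C* = 0.528/0.0125 = 42.2; it falls from 60.4.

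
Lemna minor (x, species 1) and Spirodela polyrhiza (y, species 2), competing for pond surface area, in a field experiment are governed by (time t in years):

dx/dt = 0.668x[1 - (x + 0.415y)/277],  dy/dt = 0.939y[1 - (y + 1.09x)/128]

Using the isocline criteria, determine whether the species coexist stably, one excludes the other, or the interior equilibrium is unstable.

species 1 excludes species 2

Compare the nullcline intercepts: K1/α12 = 277/0.415 = 667 > K2 = 128; K2/α21 = 128/1.09 = 117 < K1 = 277.
Since the inequalities point opposite ways, species 1 can invade but species 2 cannot.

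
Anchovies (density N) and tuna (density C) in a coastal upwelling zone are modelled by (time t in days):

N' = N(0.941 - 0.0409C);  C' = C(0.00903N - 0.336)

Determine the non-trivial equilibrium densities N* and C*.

Set dC/dt = 0 with C > 0: 0.00903N - 0.336 = 0, so N* = 0.336/0.00903 = 37.2.
Set dN/dt = 0 with N > 0: 0.941 - 0.0409C = 0, so C* = 0.941/0.0409 = 23.

N* ≈ 37.2, C* ≈ 23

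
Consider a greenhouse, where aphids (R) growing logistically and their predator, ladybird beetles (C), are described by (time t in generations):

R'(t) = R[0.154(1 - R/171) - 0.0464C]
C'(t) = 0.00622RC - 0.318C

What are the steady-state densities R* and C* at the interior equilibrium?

From dC/dt = 0 with C > 0: 0.00622R* = 0.318, so R* = 51.1.
Substitute into dR/dt = 0: 0.154(1 - 51.1/171) = 0.0464C*.
The bracket is 0.701, giving C* = 0.108/0.0464 = 2.33.

R* ≈ 51.1, C* ≈ 2.33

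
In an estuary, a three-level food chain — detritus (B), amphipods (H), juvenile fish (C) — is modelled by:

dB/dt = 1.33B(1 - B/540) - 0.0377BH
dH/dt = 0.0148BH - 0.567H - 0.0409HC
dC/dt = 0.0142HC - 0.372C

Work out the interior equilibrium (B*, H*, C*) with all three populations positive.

From dC/dt = 0: 0.0142H* = 0.372, so H* = 26.2.
From dB/dt = 0: 1.33(1 - B*/540) = 0.0377·26.2, giving B* = 540·(1 - 0.743) = 139.
From dH/dt = 0: 0.0148·139 - 0.567 = 0.0409C*, so C* = 1.49/0.0409 = 36.4.

B* ≈ 139, H* ≈ 26.2, C* ≈ 36.4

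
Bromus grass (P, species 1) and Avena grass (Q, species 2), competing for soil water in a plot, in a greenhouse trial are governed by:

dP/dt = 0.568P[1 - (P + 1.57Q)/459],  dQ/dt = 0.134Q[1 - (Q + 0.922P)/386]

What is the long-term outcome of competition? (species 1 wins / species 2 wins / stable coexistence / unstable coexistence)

Compare the nullcline intercepts: K1/α12 = 459/1.57 = 292 < K2 = 386; K2/α21 = 386/0.922 = 419 < K1 = 459.
Since both are reversed, neither can invade when rare; the interior point is a saddle.

unstable coexistence (outcome depends on initial conditions)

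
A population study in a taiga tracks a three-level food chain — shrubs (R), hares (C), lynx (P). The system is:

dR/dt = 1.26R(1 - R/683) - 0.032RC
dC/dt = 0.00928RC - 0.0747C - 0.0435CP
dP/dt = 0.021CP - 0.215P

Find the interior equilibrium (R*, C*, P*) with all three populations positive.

R* ≈ 505, C* ≈ 10.2, P* ≈ 106

From dP/dt = 0: 0.021C* = 0.215, so C* = 10.2.
From dR/dt = 0: 1.26(1 - R*/683) = 0.032·10.2, giving R* = 683·(1 - 0.26) = 505.
From dC/dt = 0: 0.00928·505 - 0.0747 = 0.0435P*, so P* = 4.62/0.0435 = 106.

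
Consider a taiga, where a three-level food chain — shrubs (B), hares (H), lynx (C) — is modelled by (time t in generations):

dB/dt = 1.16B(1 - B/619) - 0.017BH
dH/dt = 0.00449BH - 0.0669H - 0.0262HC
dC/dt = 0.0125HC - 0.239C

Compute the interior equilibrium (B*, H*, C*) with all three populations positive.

B* ≈ 446, H* ≈ 19.1, C* ≈ 73.8

From dC/dt = 0: 0.0125H* = 0.239, so H* = 19.1.
From dB/dt = 0: 1.16(1 - B*/619) = 0.017·19.1, giving B* = 619·(1 - 0.28) = 446.
From dH/dt = 0: 0.00449·446 - 0.0669 = 0.0262C*, so C* = 1.93/0.0262 = 73.8.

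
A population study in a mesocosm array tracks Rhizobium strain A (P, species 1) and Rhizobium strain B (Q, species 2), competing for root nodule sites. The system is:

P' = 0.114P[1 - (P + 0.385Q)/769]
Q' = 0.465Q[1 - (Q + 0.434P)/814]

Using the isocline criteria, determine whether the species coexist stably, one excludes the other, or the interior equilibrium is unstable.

stable coexistence

Compare the nullcline intercepts: K1/α12 = 769/0.385 = 2000 > K2 = 814; K2/α21 = 814/0.434 = 1880 > K1 = 769.
Since both inequalities hold, each species can invade when rare, so the interior equilibrium is stable.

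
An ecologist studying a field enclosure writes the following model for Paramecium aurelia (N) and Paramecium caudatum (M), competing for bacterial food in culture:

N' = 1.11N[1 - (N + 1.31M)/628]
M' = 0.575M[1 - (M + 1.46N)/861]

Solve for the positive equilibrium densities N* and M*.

Setting both brackets to zero gives the nullclines N + 1.31M = 628 and 1.46N + M = 861.
Substituting M = 861 - 1.46N into the first: N(1 - 1.31·1.46) = 628 - 1.31·861.
So N* = -500/-0.913 = 548, and then M* = 861 - 1.46·548 = 61.2.

N* ≈ 548, M* ≈ 61.2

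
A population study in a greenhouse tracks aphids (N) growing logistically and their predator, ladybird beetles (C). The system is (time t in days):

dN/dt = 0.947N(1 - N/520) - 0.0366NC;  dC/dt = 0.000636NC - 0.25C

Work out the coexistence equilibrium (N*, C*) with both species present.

N* ≈ 393, C* ≈ 6.32

From dC/dt = 0 with C > 0: 0.000636N* = 0.25, so N* = 393.
Substitute into dN/dt = 0: 0.947(1 - 393/520) = 0.0366C*.
The bracket is 0.244, giving C* = 0.231/0.0366 = 6.32.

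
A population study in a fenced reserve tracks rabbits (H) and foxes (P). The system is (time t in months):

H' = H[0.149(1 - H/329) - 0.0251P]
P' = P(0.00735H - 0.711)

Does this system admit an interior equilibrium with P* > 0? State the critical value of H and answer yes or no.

The predator equation gives dP/dt > 0 only when H > 0.711/0.00735 = 96.7.
Without the predator, H → K = 329. Since 329 > 96.7, the predator can invade and persist.

Threshold H = 96.7; K > 96.7, so yes, the predator persists.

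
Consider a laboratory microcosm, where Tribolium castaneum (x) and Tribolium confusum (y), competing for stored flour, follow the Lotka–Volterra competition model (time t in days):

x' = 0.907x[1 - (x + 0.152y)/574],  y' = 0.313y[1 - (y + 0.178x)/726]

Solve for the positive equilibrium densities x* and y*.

x* ≈ 477, y* ≈ 641

Setting both brackets to zero gives the nullclines x + 0.152y = 574 and 0.178x + y = 726.
Substituting y = 726 - 0.178x into the first: x(1 - 0.152·0.178) = 574 - 0.152·726.
So x* = 464/0.973 = 477, and then y* = 726 - 0.178·477 = 641.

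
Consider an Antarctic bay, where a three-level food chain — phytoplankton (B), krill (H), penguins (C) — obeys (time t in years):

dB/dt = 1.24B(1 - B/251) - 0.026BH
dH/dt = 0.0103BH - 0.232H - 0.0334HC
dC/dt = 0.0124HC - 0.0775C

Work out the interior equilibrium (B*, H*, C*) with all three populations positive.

From dC/dt = 0: 0.0124H* = 0.0775, so H* = 6.25.
From dB/dt = 0: 1.24(1 - B*/251) = 0.026·6.25, giving B* = 251·(1 - 0.131) = 218.
From dH/dt = 0: 0.0103·218 - 0.232 = 0.0334C*, so C* = 2.01/0.0334 = 60.3.

B* ≈ 218, H* ≈ 6.25, C* ≈ 60.3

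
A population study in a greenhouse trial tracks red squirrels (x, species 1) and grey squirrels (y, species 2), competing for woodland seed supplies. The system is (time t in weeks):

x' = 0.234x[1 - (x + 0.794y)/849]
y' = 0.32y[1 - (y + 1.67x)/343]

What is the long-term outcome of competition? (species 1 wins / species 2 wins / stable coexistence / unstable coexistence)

Compare the nullcline intercepts: K1/α12 = 849/0.794 = 1070 > K2 = 343; K2/α21 = 343/1.67 = 205 < K1 = 849.
Since the inequalities point opposite ways, species 1 can invade but species 2 cannot.

species 1 excludes species 2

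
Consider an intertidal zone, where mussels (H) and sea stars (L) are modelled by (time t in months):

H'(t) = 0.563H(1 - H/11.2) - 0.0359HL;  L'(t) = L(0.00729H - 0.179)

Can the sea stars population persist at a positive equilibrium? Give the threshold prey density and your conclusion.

Threshold H = 24.6; K < 24.6, so no, the predator goes extinct.

The predator equation gives dL/dt > 0 only when H > 0.179/0.00729 = 24.6.
Without the predator, H → K = 11.2. Since 11.2 < 24.6, the predator cannot invade.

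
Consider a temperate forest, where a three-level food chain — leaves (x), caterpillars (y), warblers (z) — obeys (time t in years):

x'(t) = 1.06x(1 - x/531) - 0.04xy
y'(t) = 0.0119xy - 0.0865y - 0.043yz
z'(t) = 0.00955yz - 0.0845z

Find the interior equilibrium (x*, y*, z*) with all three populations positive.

From dz/dt = 0: 0.00955y* = 0.0845, so y* = 8.85.
From dx/dt = 0: 1.06(1 - x*/531) = 0.04·8.85, giving x* = 531·(1 - 0.334) = 354.
From dy/dt = 0: 0.0119·354 - 0.0865 = 0.043z*, so z* = 4.12/0.043 = 95.9.

x* ≈ 354, y* ≈ 8.85, z* ≈ 95.9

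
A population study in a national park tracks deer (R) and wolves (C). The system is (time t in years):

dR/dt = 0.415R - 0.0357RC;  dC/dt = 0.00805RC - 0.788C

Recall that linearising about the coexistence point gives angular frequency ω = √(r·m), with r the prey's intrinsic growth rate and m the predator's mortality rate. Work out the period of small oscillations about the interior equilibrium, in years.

T ≈ 11 years

Here r = 0.415 and m = 0.788, so r·m = 0.327.
ω = √0.327 = 0.572 per year, hence T = 2π/ω ≈ 11 years.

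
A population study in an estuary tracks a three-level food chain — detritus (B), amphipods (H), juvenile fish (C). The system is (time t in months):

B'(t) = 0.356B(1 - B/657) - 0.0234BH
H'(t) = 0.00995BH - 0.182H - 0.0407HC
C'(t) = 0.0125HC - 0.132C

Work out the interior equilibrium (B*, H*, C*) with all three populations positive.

From dC/dt = 0: 0.0125H* = 0.132, so H* = 10.6.
From dB/dt = 0: 0.356(1 - B*/657) = 0.0234·10.6, giving B* = 657·(1 - 0.694) = 201.
From dH/dt = 0: 0.00995·201 - 0.182 = 0.0407C*, so C* = 1.82/0.0407 = 44.7.

B* ≈ 201, H* ≈ 10.6, C* ≈ 44.7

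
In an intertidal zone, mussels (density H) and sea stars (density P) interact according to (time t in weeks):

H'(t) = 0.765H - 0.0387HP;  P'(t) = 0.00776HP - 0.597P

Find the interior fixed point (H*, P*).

Set dP/dt = 0 with P > 0: 0.00776H - 0.597 = 0, so H* = 0.597/0.00776 = 76.9.
Set dH/dt = 0 with H > 0: 0.765 - 0.0387P = 0, so P* = 0.765/0.0387 = 19.8.

H* ≈ 76.9, P* ≈ 19.8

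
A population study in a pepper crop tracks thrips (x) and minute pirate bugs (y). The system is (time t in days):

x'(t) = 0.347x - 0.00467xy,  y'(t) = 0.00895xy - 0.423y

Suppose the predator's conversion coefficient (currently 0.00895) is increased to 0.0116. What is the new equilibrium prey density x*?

x* ≈ 36.5

At the interior fixed point, setting dy/dt = 0 with y > 0 fixes x* = (predator death rate)/(xy coefficient) — independent of the other coefficients.
With the change, x* = 0.423/0.0116 = 36.5; it falls from 47.3.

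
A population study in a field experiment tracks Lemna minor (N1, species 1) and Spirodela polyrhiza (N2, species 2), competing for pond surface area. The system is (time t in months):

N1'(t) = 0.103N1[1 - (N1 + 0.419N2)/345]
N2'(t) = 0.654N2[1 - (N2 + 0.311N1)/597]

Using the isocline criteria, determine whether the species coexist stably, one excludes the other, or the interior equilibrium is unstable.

Compare the nullcline intercepts: K1/α12 = 345/0.419 = 823 > K2 = 597; K2/α21 = 597/0.311 = 1920 > K1 = 345.
Since both inequalities hold, each species can invade when rare, so the interior equilibrium is stable.

stable coexistence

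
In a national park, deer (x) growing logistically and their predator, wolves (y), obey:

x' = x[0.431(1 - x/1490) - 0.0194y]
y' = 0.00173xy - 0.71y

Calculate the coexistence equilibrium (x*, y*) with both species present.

From dy/dt = 0 with y > 0: 0.00173x* = 0.71, so x* = 410.
Substitute into dx/dt = 0: 0.431(1 - 410/1490) = 0.0194y*.
The bracket is 0.725, giving y* = 0.312/0.0194 = 16.1.

x* ≈ 410, y* ≈ 16.1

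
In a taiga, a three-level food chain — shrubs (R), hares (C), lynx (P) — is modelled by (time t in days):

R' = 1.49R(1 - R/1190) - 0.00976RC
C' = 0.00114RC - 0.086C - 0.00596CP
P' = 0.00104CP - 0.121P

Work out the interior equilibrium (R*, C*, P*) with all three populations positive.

R* ≈ 283, C* ≈ 116, P* ≈ 39.7

From dP/dt = 0: 0.00104C* = 0.121, so C* = 116.
From dR/dt = 0: 1.49(1 - R*/1190) = 0.00976·116, giving R* = 1190·(1 - 0.762) = 283.
From dC/dt = 0: 0.00114·283 - 0.086 = 0.00596P*, so P* = 0.237/0.00596 = 39.7.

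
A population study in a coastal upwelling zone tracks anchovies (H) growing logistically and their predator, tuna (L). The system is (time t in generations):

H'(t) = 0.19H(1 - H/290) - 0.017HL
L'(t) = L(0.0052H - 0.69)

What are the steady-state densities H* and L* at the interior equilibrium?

H* ≈ 133, L* ≈ 6.06

From dL/dt = 0 with L > 0: 0.0052H* = 0.69, so H* = 133.
Substitute into dH/dt = 0: 0.19(1 - 133/290) = 0.017L*.
The bracket is 0.542, giving L* = 0.103/0.017 = 6.06.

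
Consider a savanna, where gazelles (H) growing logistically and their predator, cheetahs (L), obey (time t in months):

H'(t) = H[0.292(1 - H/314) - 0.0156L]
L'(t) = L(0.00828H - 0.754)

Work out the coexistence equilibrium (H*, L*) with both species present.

From dL/dt = 0 with L > 0: 0.00828H* = 0.754, so H* = 91.1.
Substitute into dH/dt = 0: 0.292(1 - 91.1/314) = 0.0156L*.
The bracket is 0.71, giving L* = 0.207/0.0156 = 13.3.

H* ≈ 91.1, L* ≈ 13.3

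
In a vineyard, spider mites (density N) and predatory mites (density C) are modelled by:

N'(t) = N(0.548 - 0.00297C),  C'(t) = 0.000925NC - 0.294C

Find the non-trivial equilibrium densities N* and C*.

Set dC/dt = 0 with C > 0: 0.000925N - 0.294 = 0, so N* = 0.294/0.000925 = 318.
Set dN/dt = 0 with N > 0: 0.548 - 0.00297C = 0, so C* = 0.548/0.00297 = 185.

N* ≈ 318, C* ≈ 185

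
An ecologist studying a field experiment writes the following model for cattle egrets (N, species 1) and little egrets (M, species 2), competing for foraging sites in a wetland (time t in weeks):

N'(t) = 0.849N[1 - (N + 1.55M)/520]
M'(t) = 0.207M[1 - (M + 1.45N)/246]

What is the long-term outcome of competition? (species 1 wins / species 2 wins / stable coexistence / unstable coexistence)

Compare the nullcline intercepts: K1/α12 = 520/1.55 = 335 > K2 = 246; K2/α21 = 246/1.45 = 170 < K1 = 520.
Since the inequalities point opposite ways, species 1 can invade but species 2 cannot.

species 1 excludes species 2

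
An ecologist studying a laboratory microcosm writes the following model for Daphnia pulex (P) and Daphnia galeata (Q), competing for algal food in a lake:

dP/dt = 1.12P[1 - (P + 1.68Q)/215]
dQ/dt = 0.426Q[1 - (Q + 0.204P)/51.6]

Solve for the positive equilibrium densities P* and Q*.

Setting both brackets to zero gives the nullclines P + 1.68Q = 215 and 0.204P + Q = 51.6.
Substituting Q = 51.6 - 0.204P into the first: P(1 - 1.68·0.204) = 215 - 1.68·51.6.
So P* = 128/0.657 = 195, and then Q* = 51.6 - 0.204·195 = 11.8.

P* ≈ 195, Q* ≈ 11.8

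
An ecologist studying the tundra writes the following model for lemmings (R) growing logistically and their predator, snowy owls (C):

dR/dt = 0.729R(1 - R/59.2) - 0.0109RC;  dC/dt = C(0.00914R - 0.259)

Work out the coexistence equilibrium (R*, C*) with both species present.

From dC/dt = 0 with C > 0: 0.00914R* = 0.259, so R* = 28.3.
Substitute into dR/dt = 0: 0.729(1 - 28.3/59.2) = 0.0109C*.
The bracket is 0.521, giving C* = 0.38/0.0109 = 34.9.

R* ≈ 28.3, C* ≈ 34.9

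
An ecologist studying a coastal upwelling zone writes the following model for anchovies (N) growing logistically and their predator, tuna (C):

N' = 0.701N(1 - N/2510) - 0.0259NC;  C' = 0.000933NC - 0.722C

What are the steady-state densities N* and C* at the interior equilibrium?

N* ≈ 774, C* ≈ 18.7

From dC/dt = 0 with C > 0: 0.000933N* = 0.722, so N* = 774.
Substitute into dN/dt = 0: 0.701(1 - 774/2510) = 0.0259C*.
The bracket is 0.692, giving C* = 0.485/0.0259 = 18.7.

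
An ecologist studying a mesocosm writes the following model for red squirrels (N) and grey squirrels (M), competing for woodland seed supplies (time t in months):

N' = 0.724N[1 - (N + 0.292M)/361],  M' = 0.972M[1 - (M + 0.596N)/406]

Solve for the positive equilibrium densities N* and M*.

N* ≈ 294, M* ≈ 231

Setting both brackets to zero gives the nullclines N + 0.292M = 361 and 0.596N + M = 406.
Substituting M = 406 - 0.596N into the first: N(1 - 0.292·0.596) = 361 - 0.292·406.
So N* = 242/0.826 = 294, and then M* = 406 - 0.596·294 = 231.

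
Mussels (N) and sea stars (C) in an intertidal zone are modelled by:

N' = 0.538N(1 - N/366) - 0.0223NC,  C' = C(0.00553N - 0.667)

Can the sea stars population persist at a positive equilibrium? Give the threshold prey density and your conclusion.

Threshold N = 121; K > 121, so yes, the predator persists.

The predator equation gives dC/dt > 0 only when N > 0.667/0.00553 = 121.
Without the predator, N → K = 366. Since 366 > 121, the predator can invade and persist.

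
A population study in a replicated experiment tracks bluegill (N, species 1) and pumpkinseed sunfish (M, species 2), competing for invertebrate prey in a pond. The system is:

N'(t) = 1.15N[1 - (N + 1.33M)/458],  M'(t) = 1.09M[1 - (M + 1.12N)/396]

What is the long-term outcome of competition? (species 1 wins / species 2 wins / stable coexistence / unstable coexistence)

unstable coexistence (outcome depends on initial conditions)

Compare the nullcline intercepts: K1/α12 = 458/1.33 = 344 < K2 = 396; K2/α21 = 396/1.12 = 354 < K1 = 458.
Since both are reversed, neither can invade when rare; the interior point is a saddle.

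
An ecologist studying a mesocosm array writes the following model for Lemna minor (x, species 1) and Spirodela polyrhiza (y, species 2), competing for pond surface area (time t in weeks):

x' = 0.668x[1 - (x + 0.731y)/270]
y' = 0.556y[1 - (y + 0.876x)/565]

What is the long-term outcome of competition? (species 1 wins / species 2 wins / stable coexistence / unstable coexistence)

species 2 excludes species 1

Compare the nullcline intercepts: K1/α12 = 270/0.731 = 369 < K2 = 565; K2/α21 = 565/0.876 = 645 > K1 = 270.
Since the inequalities point opposite ways, species 2 can invade but species 1 cannot.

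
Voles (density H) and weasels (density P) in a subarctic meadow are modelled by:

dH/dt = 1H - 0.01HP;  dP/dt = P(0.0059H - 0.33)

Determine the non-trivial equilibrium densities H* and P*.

H* ≈ 55.9, P* ≈ 100

Set dP/dt = 0 with P > 0: 0.0059H - 0.33 = 0, so H* = 0.33/0.0059 = 55.9.
Set dH/dt = 0 with H > 0: 1 - 0.01P = 0, so P* = 1/0.01 = 100.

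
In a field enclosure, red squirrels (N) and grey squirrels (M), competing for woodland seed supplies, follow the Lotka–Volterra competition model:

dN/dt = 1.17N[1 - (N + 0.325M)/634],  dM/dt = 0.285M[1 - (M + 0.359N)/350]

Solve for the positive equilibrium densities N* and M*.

Setting both brackets to zero gives the nullclines N + 0.325M = 634 and 0.359N + M = 350.
Substituting M = 350 - 0.359N into the first: N(1 - 0.325·0.359) = 634 - 0.325·350.
So N* = 520/0.883 = 589, and then M* = 350 - 0.359·589 = 139.

N* ≈ 589, M* ≈ 139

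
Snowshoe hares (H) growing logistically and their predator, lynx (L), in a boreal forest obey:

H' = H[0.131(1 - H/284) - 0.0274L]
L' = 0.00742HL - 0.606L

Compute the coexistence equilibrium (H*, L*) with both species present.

From dL/dt = 0 with L > 0: 0.00742H* = 0.606, so H* = 81.7.
Substitute into dH/dt = 0: 0.131(1 - 81.7/284) = 0.0274L*.
The bracket is 0.712, giving L* = 0.0933/0.0274 = 3.41.

H* ≈ 81.7, L* ≈ 3.41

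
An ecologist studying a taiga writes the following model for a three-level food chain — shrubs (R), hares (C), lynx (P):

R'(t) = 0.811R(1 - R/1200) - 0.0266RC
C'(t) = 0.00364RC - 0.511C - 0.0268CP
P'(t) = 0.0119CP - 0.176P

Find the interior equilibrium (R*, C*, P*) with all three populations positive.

R* ≈ 618, C* ≈ 14.8, P* ≈ 64.9

From dP/dt = 0: 0.0119C* = 0.176, so C* = 14.8.
From dR/dt = 0: 0.811(1 - R*/1200) = 0.0266·14.8, giving R* = 1200·(1 - 0.485) = 618.
From dC/dt = 0: 0.00364·618 - 0.511 = 0.0268P*, so P* = 1.74/0.0268 = 64.9.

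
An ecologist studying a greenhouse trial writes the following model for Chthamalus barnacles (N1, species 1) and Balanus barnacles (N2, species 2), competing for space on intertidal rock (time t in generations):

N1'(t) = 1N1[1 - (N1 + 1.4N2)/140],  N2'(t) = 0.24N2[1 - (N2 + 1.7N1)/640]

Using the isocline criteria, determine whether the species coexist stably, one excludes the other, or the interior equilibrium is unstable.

species 2 excludes species 1

Compare the nullcline intercepts: K1/α12 = 140/1.4 = 100 < K2 = 640; K2/α21 = 640/1.7 = 376 > K1 = 140.
Since the inequalities point opposite ways, species 2 can invade but species 1 cannot.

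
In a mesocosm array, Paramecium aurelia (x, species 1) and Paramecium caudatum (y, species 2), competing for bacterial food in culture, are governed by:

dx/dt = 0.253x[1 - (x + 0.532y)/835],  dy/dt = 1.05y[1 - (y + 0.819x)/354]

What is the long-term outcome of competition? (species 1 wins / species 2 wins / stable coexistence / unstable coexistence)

Compare the nullcline intercepts: K1/α12 = 835/0.532 = 1570 > K2 = 354; K2/α21 = 354/0.819 = 432 < K1 = 835.
Since the inequalities point opposite ways, species 1 can invade but species 2 cannot.

species 1 excludes species 2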